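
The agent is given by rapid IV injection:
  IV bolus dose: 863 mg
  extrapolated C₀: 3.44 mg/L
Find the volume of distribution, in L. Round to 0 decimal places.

Vd = Dose / C₀ = 863.0 / 3.44 = 250.9 L

251 L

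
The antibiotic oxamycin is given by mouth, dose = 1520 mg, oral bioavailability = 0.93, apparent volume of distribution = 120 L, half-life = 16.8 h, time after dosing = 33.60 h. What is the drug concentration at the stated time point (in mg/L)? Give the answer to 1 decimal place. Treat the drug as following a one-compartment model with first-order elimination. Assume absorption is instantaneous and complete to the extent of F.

2.9 mg/L

Amount reaching circulation = F × Dose = 0.93 × 1520 = 1414 mg
C₀ = F·Dose / Vd = 1414 / 120 = 11.78 mg/L
k = ln2 / t½ = 0.693147 / 16.8 = 0.04126 h⁻¹
t / t½ = 33.60 / 16.8 = 2 half-lives
C = C₀ × (1/2)^2 = 11.78 × 0.2500 = 2.945 mg/L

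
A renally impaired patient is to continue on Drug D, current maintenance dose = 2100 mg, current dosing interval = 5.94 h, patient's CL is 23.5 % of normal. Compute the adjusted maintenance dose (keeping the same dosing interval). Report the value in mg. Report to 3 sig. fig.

494 mg

To keep the same average steady-state level, dosing rate must scale with clearance.
CL ratio = 23.5 / 100 = 0.2350
New dose (same interval) = 2100 × 0.2350 = 493.5 mg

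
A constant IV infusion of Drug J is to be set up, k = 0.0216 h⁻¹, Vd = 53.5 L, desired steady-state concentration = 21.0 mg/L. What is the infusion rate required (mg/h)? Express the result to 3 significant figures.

CL = k × Vd = 0.02160 × 53.5 = 1.156 L/h
At steady state, infusion rate R₀ = Css × CL = 21.0 × 1.156 = 24.28 mg/h

24.3 mg/h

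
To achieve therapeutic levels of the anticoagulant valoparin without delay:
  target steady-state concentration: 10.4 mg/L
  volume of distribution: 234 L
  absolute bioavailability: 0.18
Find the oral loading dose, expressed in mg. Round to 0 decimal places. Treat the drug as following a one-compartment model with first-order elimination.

LD = Css × Vd / F = 10.4 × 234 / 0.18 = 13520 mg

13520 mg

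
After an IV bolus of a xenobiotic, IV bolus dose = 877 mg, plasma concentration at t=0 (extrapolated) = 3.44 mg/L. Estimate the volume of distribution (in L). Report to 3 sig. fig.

Vd = Dose / C₀ = 877.0 / 3.44 = 254.9 L

255 L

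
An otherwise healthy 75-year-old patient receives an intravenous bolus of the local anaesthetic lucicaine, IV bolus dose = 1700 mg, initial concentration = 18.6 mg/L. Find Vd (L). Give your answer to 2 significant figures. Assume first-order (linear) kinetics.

Vd = Dose / C₀ = 1700 / 18.6 = 91.40 L

91 L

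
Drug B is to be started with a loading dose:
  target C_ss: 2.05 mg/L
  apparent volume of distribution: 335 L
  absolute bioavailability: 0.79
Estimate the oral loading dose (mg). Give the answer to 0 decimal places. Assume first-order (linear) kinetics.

869 mg

LD = Css × Vd / F = 2.05 × 335 / 0.79 = 869.3 mg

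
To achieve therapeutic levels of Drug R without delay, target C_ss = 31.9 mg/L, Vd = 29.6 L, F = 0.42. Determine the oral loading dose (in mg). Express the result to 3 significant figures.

LD = Css × Vd / F = 31.9 × 29.6 / 0.42 = 2248 mg

2250 mg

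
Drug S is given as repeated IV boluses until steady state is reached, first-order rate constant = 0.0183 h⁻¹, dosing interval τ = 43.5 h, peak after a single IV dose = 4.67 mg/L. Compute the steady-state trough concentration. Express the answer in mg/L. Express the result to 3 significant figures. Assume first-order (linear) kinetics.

e^(−kτ) = e^(−0.01830 × 43.5) = 0.4511
Accumulation ratio R = 1 / (1 − e^(−kτ)) = 1 / (1 − 0.4511) = 1.822
Steady-state trough = C₀ × R × e^(−kτ) = 4.67 × 1.822 × 0.4511 = 3.838 mg/L

3.84 mg/L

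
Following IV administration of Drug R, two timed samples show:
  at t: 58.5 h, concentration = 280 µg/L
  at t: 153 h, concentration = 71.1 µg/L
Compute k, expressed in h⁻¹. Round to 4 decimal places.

0.0145 h⁻¹

k = ln(C₁/C₂) / (t₂ − t₁) = ln(280/71.1) / (153 − 58.5)
  = 1.371 / 94.50 = 0.01451 h⁻¹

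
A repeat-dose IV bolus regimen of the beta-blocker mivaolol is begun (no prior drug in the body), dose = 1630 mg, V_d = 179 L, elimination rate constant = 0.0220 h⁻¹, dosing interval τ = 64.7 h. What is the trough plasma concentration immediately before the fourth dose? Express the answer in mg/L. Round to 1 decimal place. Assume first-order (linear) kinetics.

2.8 mg/L

C₀ per dose = Dose / Vd = 1630 / 179 = 9.106 mg/L
Fraction remaining after one interval: r = e^(−kτ) = e^(−0.02200 × 64.7) = 0.2409
Before dose 4, 3 doses have been given (aged 1τ, 2τ, 3τ).
C_trough = C₀ × (r + r² + … + r^3) = C₀ × r(1−r^3)/(1−r)
        = 9.106 × 0.2409 × (1 − 0.01398) / (1 − 0.2409) = 2.849 mg/L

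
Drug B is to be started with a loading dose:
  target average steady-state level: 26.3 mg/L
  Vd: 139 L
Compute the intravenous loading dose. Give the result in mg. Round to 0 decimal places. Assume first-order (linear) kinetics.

LD = Css × Vd = 26.3 × 139 = 3656 mg

3656 mg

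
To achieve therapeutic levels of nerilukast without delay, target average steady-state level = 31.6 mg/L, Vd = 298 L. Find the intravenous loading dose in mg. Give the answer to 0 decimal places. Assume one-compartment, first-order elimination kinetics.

9417 mg

LD = Css × Vd = 31.6 × 298 = 9417 mg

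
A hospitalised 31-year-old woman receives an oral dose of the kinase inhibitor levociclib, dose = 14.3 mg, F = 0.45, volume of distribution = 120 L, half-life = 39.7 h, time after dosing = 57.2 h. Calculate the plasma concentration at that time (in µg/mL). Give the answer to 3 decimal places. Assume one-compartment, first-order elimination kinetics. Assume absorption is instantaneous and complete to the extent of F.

Amount reaching circulation = F × Dose = 0.45 × 14.30 = 6.435 mg
C₀ = F·Dose / Vd = 6.435 / 120 = 0.05363 mg/L
k = ln2 / t½ = 0.693147 / 39.7 = 0.01746 h⁻¹
C = C₀ · e^(−k·t) = 0.05363 × e^(−0.01746 × 57.2)
  = 0.05363 × 0.3684 = 0.01976 mg/L
(0.01976 mg/L = 0.01976 µg/mL)

0.020 µg/mL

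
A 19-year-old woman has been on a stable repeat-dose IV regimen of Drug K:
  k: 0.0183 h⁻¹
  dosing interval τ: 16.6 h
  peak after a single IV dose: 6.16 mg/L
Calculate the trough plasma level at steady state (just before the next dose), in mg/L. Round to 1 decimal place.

17.4 mg/L

e^(−kτ) = e^(−0.01830 × 16.6) = 0.7380
Accumulation ratio R = 1 / (1 − e^(−kτ)) = 1 / (1 − 0.7380) = 3.817
Steady-state trough = C₀ × R × e^(−kτ) = 6.16 × 3.817 × 0.7380 = 17.35 mg/L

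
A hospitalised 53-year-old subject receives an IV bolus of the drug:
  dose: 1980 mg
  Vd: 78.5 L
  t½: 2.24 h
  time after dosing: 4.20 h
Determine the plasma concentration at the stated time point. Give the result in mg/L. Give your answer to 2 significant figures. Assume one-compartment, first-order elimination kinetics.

C₀ = Dose / Vd = 1980 / 78.5 = 25.22 mg/L
k = ln2 / t½ = 0.693147 / 2.24 = 0.3094 h⁻¹
C = C₀ · e^(−k·t) = 25.22 × e^(−0.3094 × 4.20)
  = 25.22 × 0.2727 = 6.877 mg/L

6.9 mg/L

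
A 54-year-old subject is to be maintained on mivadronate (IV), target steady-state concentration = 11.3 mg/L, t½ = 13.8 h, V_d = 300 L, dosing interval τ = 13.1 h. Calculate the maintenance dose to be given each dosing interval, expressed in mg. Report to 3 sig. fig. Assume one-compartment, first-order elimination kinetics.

k = ln2 / t½ = 0.693147 / 13.8 = 0.05023 h⁻¹
CL = k × Vd = 0.05023 × 300 = 15.07 L/h
At steady state, Dose/τ = Css × CL.
Dose = Css × CL × τ = 11.3 × 15.07 × 13.1 = 2231 mg

2230 mg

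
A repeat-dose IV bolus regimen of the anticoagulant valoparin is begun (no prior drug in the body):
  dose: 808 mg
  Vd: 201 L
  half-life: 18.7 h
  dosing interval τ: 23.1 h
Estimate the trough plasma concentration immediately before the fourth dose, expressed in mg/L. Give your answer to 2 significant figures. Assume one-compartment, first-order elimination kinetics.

C₀ per dose = Dose / Vd = 808 / 201 = 4.020 mg/L
k = ln2 / t½ = 0.693147 / 18.7 = 0.03707 h⁻¹
Fraction remaining after one interval: r = e^(−kτ) = e^(−0.03707 × 23.1) = 0.4247
Before dose 4, 3 doses have been given (aged 1τ, 2τ, 3τ).
C_trough = C₀ × (r + r² + … + r^3) = C₀ × r(1−r^3)/(1−r)
        = 4.020 × 0.4247 × (1 − 0.07660) / (1 − 0.4247) = 2.740 mg/L

2.7 mg/L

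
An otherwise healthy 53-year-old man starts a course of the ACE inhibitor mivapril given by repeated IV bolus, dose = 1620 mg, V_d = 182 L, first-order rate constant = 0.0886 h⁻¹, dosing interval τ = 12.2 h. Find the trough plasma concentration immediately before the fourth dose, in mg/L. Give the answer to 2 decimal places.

4.39 mg/L

C₀ per dose = Dose / Vd = 1620 / 182 = 8.901 mg/L
Fraction remaining after one interval: r = e^(−kτ) = e^(−0.08860 × 12.2) = 0.3393
Before dose 4, 3 doses have been given (aged 1τ, 2τ, 3τ).
C_trough = C₀ × (r + r² + … + r^3) = C₀ × r(1−r^3)/(1−r)
        = 8.901 × 0.3393 × (1 − 0.03906) / (1 − 0.3393) = 4.393 mg/L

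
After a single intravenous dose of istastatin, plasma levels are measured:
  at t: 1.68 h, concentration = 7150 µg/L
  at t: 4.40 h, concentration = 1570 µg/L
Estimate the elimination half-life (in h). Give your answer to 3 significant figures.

k = ln(C₁/C₂) / (t₂ − t₁) = ln(7150/1570) / (4.40 − 1.68)
  = 1.516 / 2.720 = 0.5574 h⁻¹
t½ = ln2 / k = 0.693147 / 0.5574 = 1.244 h

1.24 h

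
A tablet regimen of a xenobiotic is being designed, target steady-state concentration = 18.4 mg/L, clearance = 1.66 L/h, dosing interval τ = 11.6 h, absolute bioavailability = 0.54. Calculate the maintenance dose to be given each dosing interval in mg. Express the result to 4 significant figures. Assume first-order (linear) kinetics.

656.1 mg

At steady state, F × (Dose/τ) = Css × CL.
Dose = Css × CL × τ / F = 18.4 × 1.660 × 11.6 / 0.54 = 656.1 mg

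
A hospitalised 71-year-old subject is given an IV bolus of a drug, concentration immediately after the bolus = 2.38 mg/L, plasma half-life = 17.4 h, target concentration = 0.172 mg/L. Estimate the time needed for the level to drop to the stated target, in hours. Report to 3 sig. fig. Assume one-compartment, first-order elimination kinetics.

k = ln2 / t½ = 0.693147 / 17.4 = 0.03984 h⁻¹
t = ln(C₀ / C) / k = ln(2.380 / 0.172) / 0.03984
  = ln(13.84) / 0.03984 = 2.628 / 0.03984 = 65.96 h

66.0 h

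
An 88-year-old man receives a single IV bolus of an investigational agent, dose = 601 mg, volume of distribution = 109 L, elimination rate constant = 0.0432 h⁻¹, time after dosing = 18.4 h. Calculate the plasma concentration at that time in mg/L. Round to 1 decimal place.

2.5 mg/L

C₀ = Dose / Vd = 601.0 / 109 = 5.514 mg/L
C = C₀ · e^(−k·t) = 5.514 × e^(−0.04320 × 18.4)
  = 5.514 × 0.4516 = 2.490 mg/L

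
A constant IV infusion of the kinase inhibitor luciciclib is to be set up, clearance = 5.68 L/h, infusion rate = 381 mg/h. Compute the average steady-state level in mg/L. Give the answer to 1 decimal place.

67.1 mg/L

At steady state Css = R₀ / CL = 381 / 5.680 = 67.08 mg/L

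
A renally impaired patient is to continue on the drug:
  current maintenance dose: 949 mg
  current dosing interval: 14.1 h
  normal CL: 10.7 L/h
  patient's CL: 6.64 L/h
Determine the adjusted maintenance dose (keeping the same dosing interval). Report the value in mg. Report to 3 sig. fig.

To keep the same average steady-state level, dosing rate must scale with clearance.
CL ratio = 6.64 / 10.7 = 0.6206
New dose (same interval) = 949 × 0.6206 = 588.9 mg

589 mg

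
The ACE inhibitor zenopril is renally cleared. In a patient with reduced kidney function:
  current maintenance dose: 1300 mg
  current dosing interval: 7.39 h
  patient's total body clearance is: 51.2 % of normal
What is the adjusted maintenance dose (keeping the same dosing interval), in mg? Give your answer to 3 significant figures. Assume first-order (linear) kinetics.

666 mg

To keep the same average steady-state level, dosing rate must scale with clearance.
CL ratio = 51.2 / 100 = 0.5120
New dose (same interval) = 1300 × 0.5120 = 665.6 mg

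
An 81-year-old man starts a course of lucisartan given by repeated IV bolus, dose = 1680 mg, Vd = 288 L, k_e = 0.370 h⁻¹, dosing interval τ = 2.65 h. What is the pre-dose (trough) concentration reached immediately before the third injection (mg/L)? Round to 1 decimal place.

3.0 mg/L

C₀ per dose = Dose / Vd = 1680 / 288 = 5.833 mg/L
Fraction remaining after one interval: r = e^(−kτ) = e^(−0.3700 × 2.65) = 0.3751
Before dose 3, 2 doses have been given (aged 1τ, 2τ).
C_trough = C₀ × (r + r²) = 5.833 × (0.3751 + 0.1407) = 3.009 mg/L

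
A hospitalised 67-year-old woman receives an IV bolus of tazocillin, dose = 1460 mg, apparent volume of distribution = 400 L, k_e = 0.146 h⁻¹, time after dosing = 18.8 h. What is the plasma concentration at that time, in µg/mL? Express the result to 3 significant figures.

0.235 µg/mL

C₀ = Dose / Vd = 1460 / 400 = 3.650 mg/L
C = C₀ · e^(−k·t) = 3.650 × e^(−0.1460 × 18.8)
  = 3.650 × 0.06426 = 0.2345 mg/L
(0.2345 mg/L = 0.2345 µg/mL)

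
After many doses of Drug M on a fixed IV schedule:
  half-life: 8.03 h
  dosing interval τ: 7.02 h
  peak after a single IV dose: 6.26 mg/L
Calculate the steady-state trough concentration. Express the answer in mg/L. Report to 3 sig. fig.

k = ln2 / t½ = 0.693147 / 8.03 = 0.08632 h⁻¹
e^(−kτ) = e^(−0.08632 × 7.02) = 0.5455
Accumulation ratio R = 1 / (1 − e^(−kτ)) = 1 / (1 − 0.5455) = 2.200
Steady-state trough = C₀ × R × e^(−kτ) = 6.26 × 2.200 × 0.5455 = 7.513 mg/L

7.51 mg/L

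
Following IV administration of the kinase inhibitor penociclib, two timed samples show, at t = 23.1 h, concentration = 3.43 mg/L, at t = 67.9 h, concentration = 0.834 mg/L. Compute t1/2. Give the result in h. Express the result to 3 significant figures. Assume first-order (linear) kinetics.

k = ln(C₁/C₂) / (t₂ − t₁) = ln(3.43/0.834) / (67.9 − 23.1)
  = 1.414 / 44.80 = 0.03156 h⁻¹
t½ = ln2 / k = 0.693147 / 0.03156 = 21.96 h

22.0 h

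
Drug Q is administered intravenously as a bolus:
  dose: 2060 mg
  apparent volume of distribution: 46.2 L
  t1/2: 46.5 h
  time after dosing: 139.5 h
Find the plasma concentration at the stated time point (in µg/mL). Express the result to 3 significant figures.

5.57 µg/mL

C₀ = Dose / Vd = 2060 / 46.2 = 44.59 mg/L
k = ln2 / t½ = 0.693147 / 46.5 = 0.01491 h⁻¹
t / t½ = 139.5 / 46.5 = 3 half-lives
C = C₀ × (1/2)^3 = 44.59 × 0.1250 = 5.574 mg/L
(5.574 mg/L = 5.574 µg/mL)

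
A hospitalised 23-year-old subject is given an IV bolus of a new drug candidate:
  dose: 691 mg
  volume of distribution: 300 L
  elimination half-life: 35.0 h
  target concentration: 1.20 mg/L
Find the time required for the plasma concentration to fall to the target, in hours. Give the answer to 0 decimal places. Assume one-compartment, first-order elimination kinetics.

33 h

C₀ = Dose / Vd = 691.0 / 300 = 2.303 mg/L
k = ln2 / t½ = 0.693147 / 35.0 = 0.01980 h⁻¹
t = ln(C₀ / C) / k = ln(2.303 / 1.20) / 0.01980
  = ln(1.919) / 0.01980 = 0.6518 / 0.01980 = 32.92 h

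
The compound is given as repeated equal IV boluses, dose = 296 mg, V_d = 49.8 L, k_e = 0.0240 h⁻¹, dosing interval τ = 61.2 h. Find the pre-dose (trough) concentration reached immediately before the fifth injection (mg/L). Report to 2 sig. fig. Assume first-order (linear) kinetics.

C₀ per dose = Dose / Vd = 296 / 49.8 = 5.944 mg/L
Fraction remaining after one interval: r = e^(−kτ) = e^(−0.02400 × 61.2) = 0.2302
Before dose 5, 4 doses have been given (aged 1τ, 2τ, 3τ, 4τ).
C_trough = C₀ × (r + r² + … + r^4) = C₀ × r(1−r^4)/(1−r)
        = 5.944 × 0.2302 × (1 − 0.002808) / (1 − 0.2302) = 1.772 mg/L

1.8 mg/L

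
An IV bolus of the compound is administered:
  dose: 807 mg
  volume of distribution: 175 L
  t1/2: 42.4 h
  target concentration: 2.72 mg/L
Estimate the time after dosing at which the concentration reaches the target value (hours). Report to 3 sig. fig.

32.3 h

C₀ = Dose / Vd = 807.0 / 175 = 4.611 mg/L
k = ln2 / t½ = 0.693147 / 42.4 = 0.01635 h⁻¹
t = ln(C₀ / C) / k = ln(4.611 / 2.72) / 0.01635
  = ln(1.695) / 0.01635 = 0.5277 / 0.01635 = 32.28 h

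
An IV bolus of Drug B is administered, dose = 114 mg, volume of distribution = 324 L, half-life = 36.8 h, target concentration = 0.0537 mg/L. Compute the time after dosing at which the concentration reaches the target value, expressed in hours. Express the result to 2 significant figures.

100 h

C₀ = Dose / Vd = 114.0 / 324 = 0.3519 mg/L
k = ln2 / t½ = 0.693147 / 36.8 = 0.01884 h⁻¹
t = ln(C₀ / C) / k = ln(0.3519 / 0.0537) / 0.01884
  = ln(6.553) / 0.01884 = 1.880 / 0.01884 = 99.79 h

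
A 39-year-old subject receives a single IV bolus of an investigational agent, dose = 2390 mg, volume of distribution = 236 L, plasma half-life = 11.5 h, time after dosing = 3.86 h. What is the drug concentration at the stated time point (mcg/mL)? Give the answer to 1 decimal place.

8.0 mcg/mL

C₀ = Dose / Vd = 2390 / 236 = 10.13 mg/L
k = ln2 / t½ = 0.693147 / 11.5 = 0.06027 h⁻¹
C = C₀ · e^(−k·t) = 10.13 × e^(−0.06027 × 3.86)
  = 10.13 × 0.7924 = 8.027 mg/L
(8.027 mg/L = 8.027 mcg/mL)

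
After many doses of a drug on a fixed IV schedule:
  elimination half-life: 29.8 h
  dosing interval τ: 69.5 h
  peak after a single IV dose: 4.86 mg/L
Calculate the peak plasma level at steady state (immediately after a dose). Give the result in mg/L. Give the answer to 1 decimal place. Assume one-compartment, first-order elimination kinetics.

k = ln2 / t½ = 0.693147 / 29.8 = 0.02326 h⁻¹
e^(−kτ) = e^(−0.02326 × 69.5) = 0.1986
Accumulation ratio R = 1 / (1 − e^(−kτ)) = 1 / (1 − 0.1986) = 1.248
Steady-state peak = C₀ × R = 4.86 × 1.248 = 6.065 mg/L

6.1 mg/L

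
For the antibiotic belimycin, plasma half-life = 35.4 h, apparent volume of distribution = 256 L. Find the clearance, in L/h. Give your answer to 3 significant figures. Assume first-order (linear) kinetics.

5.01 L/h

k = ln2 / t½ = 0.693147 / 35.4 = 0.01958 h⁻¹
CL = k × Vd = 0.01958 × 256 = 5.012 L/h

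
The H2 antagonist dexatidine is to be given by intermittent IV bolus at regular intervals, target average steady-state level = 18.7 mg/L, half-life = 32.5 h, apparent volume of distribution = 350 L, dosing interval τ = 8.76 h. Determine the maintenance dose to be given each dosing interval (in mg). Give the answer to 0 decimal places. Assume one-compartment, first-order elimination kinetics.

k = ln2 / t½ = 0.693147 / 32.5 = 0.02133 h⁻¹
CL = k × Vd = 0.02133 × 350 = 7.466 L/h
At steady state, Dose/τ = Css × CL.
Dose = Css × CL × τ = 18.7 × 7.466 × 8.76 = 1223 mg

1223 mg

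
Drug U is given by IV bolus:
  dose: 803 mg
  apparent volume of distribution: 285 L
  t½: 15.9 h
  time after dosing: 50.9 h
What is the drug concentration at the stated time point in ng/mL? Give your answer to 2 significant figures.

310 ng/mL

C₀ = Dose / Vd = 803.0 / 285 = 2.818 mg/L
k = ln2 / t½ = 0.693147 / 15.9 = 0.04359 h⁻¹
C = C₀ · e^(−k·t) = 2.818 × e^(−0.04359 × 50.9)
  = 2.818 × 0.1087 = 0.3063 mg/L
Convert: 0.3063 mg/L × 1000 = 306.3 ng/mL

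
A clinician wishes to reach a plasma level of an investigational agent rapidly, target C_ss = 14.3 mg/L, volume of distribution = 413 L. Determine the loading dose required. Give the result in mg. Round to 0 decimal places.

LD = Css × Vd = 14.3 × 413 = 5906 mg

5906 mg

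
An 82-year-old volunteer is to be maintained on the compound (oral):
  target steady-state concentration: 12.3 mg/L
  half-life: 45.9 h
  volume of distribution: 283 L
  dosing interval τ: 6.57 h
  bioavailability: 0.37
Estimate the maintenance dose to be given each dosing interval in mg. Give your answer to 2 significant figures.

930 mg

k = ln2 / t½ = 0.693147 / 45.9 = 0.01510 h⁻¹
CL = k × Vd = 0.01510 × 283 = 4.273 L/h
At steady state, F × (Dose/τ) = Css × CL.
Dose = Css × CL × τ / F = 12.3 × 4.273 × 6.57 / 0.37 = 933.3 mg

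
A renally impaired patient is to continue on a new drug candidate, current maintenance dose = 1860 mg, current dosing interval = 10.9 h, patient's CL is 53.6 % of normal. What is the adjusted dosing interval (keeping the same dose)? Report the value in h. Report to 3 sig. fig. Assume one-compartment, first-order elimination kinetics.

To keep the same average steady-state level, dosing rate must scale with clearance.
CL ratio = 53.6 / 100 = 0.5360
New interval (same dose) = 10.9 / 0.5360 = 20.34 h

20.3 h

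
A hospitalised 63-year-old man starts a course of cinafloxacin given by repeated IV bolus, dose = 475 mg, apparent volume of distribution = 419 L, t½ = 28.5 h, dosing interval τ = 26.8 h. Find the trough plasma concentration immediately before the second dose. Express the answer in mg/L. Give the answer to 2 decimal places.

0.59 mg/L

C₀ per dose = Dose / Vd = 475 / 419 = 1.134 mg/L
k = ln2 / t½ = 0.693147 / 28.5 = 0.02432 h⁻¹
Fraction remaining after one interval: r = e^(−kτ) = e^(−0.02432 × 26.8) = 0.5211
Before dose 2, 1 dose has been given (aged 1τ).
C_trough = C₀ × r = 1.134 × 0.5211 = 0.5909 mg/L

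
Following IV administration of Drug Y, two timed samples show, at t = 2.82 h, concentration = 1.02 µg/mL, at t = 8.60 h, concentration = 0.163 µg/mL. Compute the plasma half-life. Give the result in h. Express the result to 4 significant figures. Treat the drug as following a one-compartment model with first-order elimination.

k = ln(C₁/C₂) / (t₂ − t₁) = ln(1.02/0.163) / (8.60 − 2.82)
  = 1.834 / 5.780 = 0.3173 h⁻¹
t½ = ln2 / k = 0.693147 / 0.3173 = 2.185 h

2.185 h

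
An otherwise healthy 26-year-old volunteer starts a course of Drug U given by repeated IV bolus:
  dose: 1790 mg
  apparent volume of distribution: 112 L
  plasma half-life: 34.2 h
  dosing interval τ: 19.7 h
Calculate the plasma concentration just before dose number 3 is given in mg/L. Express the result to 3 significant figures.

17.9 mg/L

C₀ per dose = Dose / Vd = 1790 / 112 = 15.98 mg/L
k = ln2 / t½ = 0.693147 / 34.2 = 0.02027 h⁻¹
Fraction remaining after one interval: r = e^(−kτ) = e^(−0.02027 × 19.7) = 0.6708
Before dose 3, 2 doses have been given (aged 1τ, 2τ).
C_trough = C₀ × (r + r²) = 15.98 × (0.6708 + 0.4500) = 17.91 mg/L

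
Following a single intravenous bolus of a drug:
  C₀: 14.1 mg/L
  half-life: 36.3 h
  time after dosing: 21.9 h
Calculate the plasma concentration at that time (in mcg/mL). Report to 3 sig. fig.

k = ln2 / t½ = 0.693147 / 36.3 = 0.01909 h⁻¹
C = C₀ · e^(−k·t) = 14.10 × e^(−0.01909 × 21.9)
  = 14.10 × 0.6583 = 9.282 mg/L
(9.282 mg/L = 9.282 mcg/mL)

9.28 mcg/mL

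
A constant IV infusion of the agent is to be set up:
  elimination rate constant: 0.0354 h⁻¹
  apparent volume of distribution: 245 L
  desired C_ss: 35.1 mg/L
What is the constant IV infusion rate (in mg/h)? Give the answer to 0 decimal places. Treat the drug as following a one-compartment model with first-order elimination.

CL = k × Vd = 0.03540 × 245 = 8.673 L/h
At steady state, infusion rate R₀ = Css × CL = 35.1 × 8.673 = 304.4 mg/h

304 mg/h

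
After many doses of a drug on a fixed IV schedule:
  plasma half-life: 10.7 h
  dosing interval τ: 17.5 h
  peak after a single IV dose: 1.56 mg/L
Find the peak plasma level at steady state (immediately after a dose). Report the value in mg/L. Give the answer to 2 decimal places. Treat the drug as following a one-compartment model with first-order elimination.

2.30 mg/L

k = ln2 / t½ = 0.693147 / 10.7 = 0.06478 h⁻¹
e^(−kτ) = e^(−0.06478 × 17.5) = 0.3219
Accumulation ratio R = 1 / (1 − e^(−kτ)) = 1 / (1 − 0.3219) = 1.475
Steady-state peak = C₀ × R = 1.56 × 1.475 = 2.301 mg/L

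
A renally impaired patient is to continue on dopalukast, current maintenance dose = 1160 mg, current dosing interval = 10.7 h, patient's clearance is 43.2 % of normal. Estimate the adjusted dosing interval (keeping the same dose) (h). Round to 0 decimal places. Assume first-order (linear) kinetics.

25 h

To keep the same average steady-state level, dosing rate must scale with clearance.
CL ratio = 43.2 / 100 = 0.4320
New interval (same dose) = 10.7 / 0.4320 = 24.77 h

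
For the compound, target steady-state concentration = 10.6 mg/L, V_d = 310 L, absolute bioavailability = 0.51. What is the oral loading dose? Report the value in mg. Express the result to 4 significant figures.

6443 mg

LD = Css × Vd / F = 10.6 × 310 / 0.51 = 6443 mg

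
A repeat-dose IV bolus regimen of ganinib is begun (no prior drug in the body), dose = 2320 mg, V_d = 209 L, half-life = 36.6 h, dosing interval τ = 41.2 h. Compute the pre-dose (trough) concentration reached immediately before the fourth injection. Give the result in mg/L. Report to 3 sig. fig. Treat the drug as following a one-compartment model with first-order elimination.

8.49 mg/L

C₀ per dose = Dose / Vd = 2320 / 209 = 11.10 mg/L
k = ln2 / t½ = 0.693147 / 36.6 = 0.01894 h⁻¹
Fraction remaining after one interval: r = e^(−kτ) = e^(−0.01894 × 41.2) = 0.4583
Before dose 4, 3 doses have been given (aged 1τ, 2τ, 3τ).
C_trough = C₀ × (r + r² + … + r^3) = C₀ × r(1−r^3)/(1−r)
        = 11.10 × 0.4583 × (1 − 0.09626) / (1 − 0.4583) = 8.487 mg/L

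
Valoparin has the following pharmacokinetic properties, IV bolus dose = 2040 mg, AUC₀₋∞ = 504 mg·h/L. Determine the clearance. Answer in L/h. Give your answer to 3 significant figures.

4.05 L/h

CL = Dose / AUC = 2040 / 504 = 4.048 L/h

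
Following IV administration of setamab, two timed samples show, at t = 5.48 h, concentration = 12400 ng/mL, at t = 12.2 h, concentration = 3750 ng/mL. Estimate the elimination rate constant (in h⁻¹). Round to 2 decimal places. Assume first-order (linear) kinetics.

0.18 h⁻¹

k = ln(C₁/C₂) / (t₂ − t₁) = ln(12400/3750) / (12.2 − 5.48)
  = 1.196 / 6.720 = 0.1780 h⁻¹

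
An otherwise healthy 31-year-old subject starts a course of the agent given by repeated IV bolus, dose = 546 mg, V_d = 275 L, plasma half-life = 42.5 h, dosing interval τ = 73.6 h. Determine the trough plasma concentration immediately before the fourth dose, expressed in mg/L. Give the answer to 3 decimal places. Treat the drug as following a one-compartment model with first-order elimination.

C₀ per dose = Dose / Vd = 546 / 275 = 1.985 mg/L
k = ln2 / t½ = 0.693147 / 42.5 = 0.01631 h⁻¹
Fraction remaining after one interval: r = e^(−kτ) = e^(−0.01631 × 73.6) = 0.3011
Before dose 4, 3 doses have been given (aged 1τ, 2τ, 3τ).
C_trough = C₀ × (r + r² + … + r^3) = C₀ × r(1−r^3)/(1−r)
        = 1.985 × 0.3011 × (1 − 0.02730) / (1 − 0.3011) = 0.8318 mg/L

0.832 mg/L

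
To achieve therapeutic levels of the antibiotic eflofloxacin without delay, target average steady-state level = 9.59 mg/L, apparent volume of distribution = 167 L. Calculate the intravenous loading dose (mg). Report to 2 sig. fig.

LD = Css × Vd = 9.59 × 167 = 1602 mg

1600 mg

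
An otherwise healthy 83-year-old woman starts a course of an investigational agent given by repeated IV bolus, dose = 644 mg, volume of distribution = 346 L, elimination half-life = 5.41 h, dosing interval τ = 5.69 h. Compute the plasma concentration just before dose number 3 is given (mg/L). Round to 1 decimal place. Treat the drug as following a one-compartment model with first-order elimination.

1.3 mg/L

C₀ per dose = Dose / Vd = 644 / 346 = 1.861 mg/L
k = ln2 / t½ = 0.693147 / 5.41 = 0.1281 h⁻¹
Fraction remaining after one interval: r = e^(−kτ) = e^(−0.1281 × 5.69) = 0.4824
Before dose 3, 2 doses have been given (aged 1τ, 2τ).
C_trough = C₀ × (r + r²) = 1.861 × (0.4824 + 0.2327) = 1.331 mg/L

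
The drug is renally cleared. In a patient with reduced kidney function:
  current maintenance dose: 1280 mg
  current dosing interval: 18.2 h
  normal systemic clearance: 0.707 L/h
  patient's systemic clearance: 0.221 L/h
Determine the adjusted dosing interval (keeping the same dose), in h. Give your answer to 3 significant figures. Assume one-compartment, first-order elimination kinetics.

58.2 h

To keep the same average steady-state level, dosing rate must scale with clearance.
CL ratio = 0.221 / 0.707 = 0.3126
New interval (same dose) = 18.2 / 0.3126 = 58.22 h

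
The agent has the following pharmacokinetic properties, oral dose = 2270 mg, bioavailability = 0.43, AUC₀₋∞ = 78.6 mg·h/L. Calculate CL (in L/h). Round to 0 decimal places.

12 L/h

CL = F·Dose / AUC = 0.43 × 2270 / 78.6 = 12.42 L/h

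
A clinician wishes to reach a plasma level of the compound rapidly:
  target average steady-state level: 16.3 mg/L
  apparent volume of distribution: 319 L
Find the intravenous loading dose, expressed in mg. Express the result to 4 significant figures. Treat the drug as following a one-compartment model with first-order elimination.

LD = Css × Vd = 16.3 × 319 = 5200 mg

5200 mg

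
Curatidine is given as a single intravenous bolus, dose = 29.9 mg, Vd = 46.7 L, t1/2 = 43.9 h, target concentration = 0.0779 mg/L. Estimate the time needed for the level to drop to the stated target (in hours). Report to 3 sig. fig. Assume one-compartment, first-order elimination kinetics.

C₀ = Dose / Vd = 29.90 / 46.7 = 0.6403 mg/L
k = ln2 / t½ = 0.693147 / 43.9 = 0.01579 h⁻¹
t = ln(C₀ / C) / k = ln(0.6403 / 0.0779) / 0.01579
  = ln(8.220) / 0.01579 = 2.107 / 0.01579 = 133.4 h

133 h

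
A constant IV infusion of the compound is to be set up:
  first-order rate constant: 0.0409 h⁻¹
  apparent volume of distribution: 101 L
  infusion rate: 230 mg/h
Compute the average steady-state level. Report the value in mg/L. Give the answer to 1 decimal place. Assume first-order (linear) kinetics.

CL = k × Vd = 0.04090 × 101 = 4.131 L/h
At steady state Css = R₀ / CL = 230 / 4.131 = 55.68 mg/L

55.7 mg/L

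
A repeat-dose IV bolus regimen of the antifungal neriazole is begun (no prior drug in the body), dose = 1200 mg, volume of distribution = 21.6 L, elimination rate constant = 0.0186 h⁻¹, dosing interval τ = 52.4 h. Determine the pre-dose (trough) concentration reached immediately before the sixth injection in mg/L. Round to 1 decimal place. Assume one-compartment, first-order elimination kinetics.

33.4 mg/L

C₀ per dose = Dose / Vd = 1200 / 21.6 = 55.56 mg/L
Fraction remaining after one interval: r = e^(−kτ) = e^(−0.01860 × 52.4) = 0.3773
Before dose 6, 5 doses have been given (aged 1τ, 2τ, 3τ, 4τ, 5τ).
C_trough = C₀ × (r + r² + … + r^5) = C₀ × r(1−r^5)/(1−r)
        = 55.56 × 0.3773 × (1 − 0.007646) / (1 − 0.3773) = 33.41 mg/L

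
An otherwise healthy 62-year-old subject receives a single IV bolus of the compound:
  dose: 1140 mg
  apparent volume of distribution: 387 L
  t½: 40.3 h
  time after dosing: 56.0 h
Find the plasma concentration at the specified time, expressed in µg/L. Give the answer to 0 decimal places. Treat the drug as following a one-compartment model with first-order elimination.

C₀ = Dose / Vd = 1140 / 387 = 2.946 mg/L
k = ln2 / t½ = 0.693147 / 40.3 = 0.01720 h⁻¹
C = C₀ · e^(−k·t) = 2.946 × e^(−0.01720 × 56.0)
  = 2.946 × 0.3817 = 1.124 mg/L
Convert: 1.124 mg/L × 1000 = 1124 µg/L

1124 µg/L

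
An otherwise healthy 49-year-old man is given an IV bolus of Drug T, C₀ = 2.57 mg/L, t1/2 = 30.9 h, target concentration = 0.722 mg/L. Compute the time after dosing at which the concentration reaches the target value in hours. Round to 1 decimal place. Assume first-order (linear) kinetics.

56.6 h

k = ln2 / t½ = 0.693147 / 30.9 = 0.02243 h⁻¹
t = ln(C₀ / C) / k = ln(2.570 / 0.722) / 0.02243
  = ln(3.560) / 0.02243 = 1.270 / 0.02243 = 56.62 h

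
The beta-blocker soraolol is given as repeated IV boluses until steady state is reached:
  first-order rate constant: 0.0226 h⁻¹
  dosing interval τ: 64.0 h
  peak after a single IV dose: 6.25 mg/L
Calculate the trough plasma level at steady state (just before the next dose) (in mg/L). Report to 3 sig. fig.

e^(−kτ) = e^(−0.02260 × 64.0) = 0.2354
Accumulation ratio R = 1 / (1 − e^(−kτ)) = 1 / (1 − 0.2354) = 1.308
Steady-state trough = C₀ × R × e^(−kτ) = 6.25 × 1.308 × 0.2354 = 1.924 mg/L

1.92 mg/L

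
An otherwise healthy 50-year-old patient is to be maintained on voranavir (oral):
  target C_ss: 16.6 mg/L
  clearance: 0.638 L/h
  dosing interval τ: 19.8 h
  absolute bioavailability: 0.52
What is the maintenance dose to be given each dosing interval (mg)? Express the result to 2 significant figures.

400 mg

At steady state, F × (Dose/τ) = Css × CL.
Dose = Css × CL × τ / F = 16.6 × 0.6380 × 19.8 / 0.52 = 403.3 mg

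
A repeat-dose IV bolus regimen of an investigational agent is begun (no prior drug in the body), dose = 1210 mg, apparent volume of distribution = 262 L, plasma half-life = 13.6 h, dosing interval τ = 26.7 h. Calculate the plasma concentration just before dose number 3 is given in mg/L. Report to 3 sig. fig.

C₀ per dose = Dose / Vd = 1210 / 262 = 4.618 mg/L
k = ln2 / t½ = 0.693147 / 13.6 = 0.05097 h⁻¹
Fraction remaining after one interval: r = e^(−kτ) = e^(−0.05097 × 26.7) = 0.2564
Before dose 3, 2 doses have been given (aged 1τ, 2τ).
C_trough = C₀ × (r + r²) = 4.618 × (0.2564 + 0.06574) = 1.488 mg/L

1.49 mg/L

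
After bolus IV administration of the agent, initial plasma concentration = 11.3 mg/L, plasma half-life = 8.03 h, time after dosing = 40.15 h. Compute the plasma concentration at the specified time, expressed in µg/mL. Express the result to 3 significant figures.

0.353 µg/mL

k = ln2 / t½ = 0.693147 / 8.03 = 0.08632 h⁻¹
t / t½ = 40.15 / 8.03 = 5 half-lives
C = C₀ × (1/2)^5 = 11.30 × 0.03125 = 0.3531 mg/L
(0.3531 mg/L = 0.3531 µg/mL)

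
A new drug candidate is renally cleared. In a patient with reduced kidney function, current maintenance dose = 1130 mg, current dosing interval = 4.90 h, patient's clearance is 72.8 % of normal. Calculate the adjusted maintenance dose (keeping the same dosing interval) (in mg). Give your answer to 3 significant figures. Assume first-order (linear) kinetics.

823 mg

To keep the same average steady-state level, dosing rate must scale with clearance.
CL ratio = 72.8 / 100 = 0.7280
New dose (same interval) = 1130 × 0.7280 = 822.6 mg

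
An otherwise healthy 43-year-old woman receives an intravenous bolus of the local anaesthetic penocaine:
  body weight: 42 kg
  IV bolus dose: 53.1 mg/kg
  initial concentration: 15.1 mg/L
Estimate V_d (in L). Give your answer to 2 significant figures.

150 L

Dose = 53.1 × 42 = 2230 mg
Vd = Dose / C₀ = 2230 / 15.1 = 147.7 L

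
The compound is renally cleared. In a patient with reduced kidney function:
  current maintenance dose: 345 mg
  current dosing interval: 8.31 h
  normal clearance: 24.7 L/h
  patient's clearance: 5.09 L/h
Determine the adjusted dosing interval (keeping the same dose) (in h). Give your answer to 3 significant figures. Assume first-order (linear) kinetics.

40.3 h

To keep the same average steady-state level, dosing rate must scale with clearance.
CL ratio = 5.09 / 24.7 = 0.2061
New interval (same dose) = 8.31 / 0.2061 = 40.32 h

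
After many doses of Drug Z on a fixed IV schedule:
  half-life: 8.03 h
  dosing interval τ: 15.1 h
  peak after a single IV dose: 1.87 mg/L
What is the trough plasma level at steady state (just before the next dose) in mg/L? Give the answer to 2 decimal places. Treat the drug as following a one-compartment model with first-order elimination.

k = ln2 / t½ = 0.693147 / 8.03 = 0.08632 h⁻¹
e^(−kτ) = e^(−0.08632 × 15.1) = 0.2716
Accumulation ratio R = 1 / (1 − e^(−kτ)) = 1 / (1 − 0.2716) = 1.373
Steady-state trough = C₀ × R × e^(−kτ) = 1.87 × 1.373 × 0.2716 = 0.6973 mg/L

0.70 mg/L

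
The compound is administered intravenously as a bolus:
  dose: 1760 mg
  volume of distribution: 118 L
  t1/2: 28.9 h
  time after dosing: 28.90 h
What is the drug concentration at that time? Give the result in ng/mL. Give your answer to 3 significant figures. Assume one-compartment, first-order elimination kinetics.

C₀ = Dose / Vd = 1760 / 118 = 14.92 mg/L
k = ln2 / t½ = 0.693147 / 28.9 = 0.02398 h⁻¹
t / t½ = 28.90 / 28.9 = 1 half-lives
C = C₀ × (1/2)^1 = 14.92 × 0.5000 = 7.460 mg/L
Convert: 7.460 mg/L × 1000 = 7460 ng/mL

7460 ng/mL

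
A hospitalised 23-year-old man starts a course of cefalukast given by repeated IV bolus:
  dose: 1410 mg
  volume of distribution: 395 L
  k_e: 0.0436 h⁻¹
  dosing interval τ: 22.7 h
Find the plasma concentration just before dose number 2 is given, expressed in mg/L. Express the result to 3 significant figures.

C₀ per dose = Dose / Vd = 1410 / 395 = 3.570 mg/L
Fraction remaining after one interval: r = e^(−kτ) = e^(−0.04360 × 22.7) = 0.3717
Before dose 2, 1 dose has been given (aged 1τ).
C_trough = C₀ × r = 3.570 × 0.3717 = 1.327 mg/L

1.33 mg/L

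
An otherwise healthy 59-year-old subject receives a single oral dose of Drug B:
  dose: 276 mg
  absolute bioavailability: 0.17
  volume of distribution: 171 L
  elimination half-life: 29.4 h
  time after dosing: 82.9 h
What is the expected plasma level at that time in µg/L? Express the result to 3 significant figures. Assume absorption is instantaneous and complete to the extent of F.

38.9 µg/L

Amount reaching circulation = F × Dose = 0.17 × 276.0 = 46.92 mg
C₀ = F·Dose / Vd = 46.92 / 171 = 0.2744 mg/L
k = ln2 / t½ = 0.693147 / 29.4 = 0.02358 h⁻¹
C = C₀ · e^(−k·t) = 0.2744 × e^(−0.02358 × 82.9)
  = 0.2744 × 0.1416 = 0.03886 mg/L
Convert: 0.03886 mg/L × 1000 = 38.86 µg/L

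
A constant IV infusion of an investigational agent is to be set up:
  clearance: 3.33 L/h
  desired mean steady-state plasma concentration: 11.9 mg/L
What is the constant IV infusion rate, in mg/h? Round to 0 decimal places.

40 mg/h

At steady state, infusion rate R₀ = Css × CL = 11.9 × 3.330 = 39.63 mg/h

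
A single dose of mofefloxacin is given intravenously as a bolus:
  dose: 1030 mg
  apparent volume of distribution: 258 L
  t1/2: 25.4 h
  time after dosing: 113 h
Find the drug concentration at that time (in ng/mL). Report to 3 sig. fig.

C₀ = Dose / Vd = 1030 / 258 = 3.992 mg/L
k = ln2 / t½ = 0.693147 / 25.4 = 0.02729 h⁻¹
C = C₀ · e^(−k·t) = 3.992 × e^(−0.02729 × 113)
  = 3.992 × 0.04579 = 0.1828 mg/L
Convert: 0.1828 mg/L × 1000 = 182.8 ng/mL

183 ng/mL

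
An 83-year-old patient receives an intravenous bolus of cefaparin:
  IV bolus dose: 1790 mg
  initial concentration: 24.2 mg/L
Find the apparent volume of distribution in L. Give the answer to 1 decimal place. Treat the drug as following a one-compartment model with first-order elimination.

Vd = Dose / C₀ = 1790 / 24.2 = 73.97 L

74.0 L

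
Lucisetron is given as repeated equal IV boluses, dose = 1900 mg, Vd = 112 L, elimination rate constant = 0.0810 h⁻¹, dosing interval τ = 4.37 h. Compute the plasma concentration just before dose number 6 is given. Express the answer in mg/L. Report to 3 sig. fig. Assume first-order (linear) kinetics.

33.1 mg/L

C₀ per dose = Dose / Vd = 1900 / 112 = 16.96 mg/L
Fraction remaining after one interval: r = e^(−kτ) = e^(−0.08100 × 4.37) = 0.7019
Before dose 6, 5 doses have been given (aged 1τ, 2τ, 3τ, 4τ, 5τ).
C_trough = C₀ × (r + r² + … + r^5) = C₀ × r(1−r^5)/(1−r)
        = 16.96 × 0.7019 × (1 − 0.1704) / (1 − 0.7019) = 33.13 mg/L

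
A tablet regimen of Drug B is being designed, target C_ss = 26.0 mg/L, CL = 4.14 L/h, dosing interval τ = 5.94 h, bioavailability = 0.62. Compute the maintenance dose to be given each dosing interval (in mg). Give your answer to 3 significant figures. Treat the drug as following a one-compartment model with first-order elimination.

1030 mg

At steady state, F × (Dose/τ) = Css × CL.
Dose = Css × CL × τ / F = 26.0 × 4.140 × 5.94 / 0.62 = 1031 mg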